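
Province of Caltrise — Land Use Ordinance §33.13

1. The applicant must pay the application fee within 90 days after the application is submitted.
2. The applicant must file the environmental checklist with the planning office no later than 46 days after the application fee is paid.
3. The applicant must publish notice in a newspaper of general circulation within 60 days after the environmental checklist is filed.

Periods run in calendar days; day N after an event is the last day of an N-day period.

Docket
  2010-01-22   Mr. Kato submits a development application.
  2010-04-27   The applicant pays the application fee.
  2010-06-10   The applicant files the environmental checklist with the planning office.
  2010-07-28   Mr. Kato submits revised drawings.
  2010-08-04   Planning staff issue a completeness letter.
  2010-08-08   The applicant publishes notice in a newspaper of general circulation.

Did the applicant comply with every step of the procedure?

No

Step 1 — counting 90 days from 2010-01-22 (when the application is submitted) gives a deadline of 2010-04-22; not done until 2010-04-27, 5 days after the deadline.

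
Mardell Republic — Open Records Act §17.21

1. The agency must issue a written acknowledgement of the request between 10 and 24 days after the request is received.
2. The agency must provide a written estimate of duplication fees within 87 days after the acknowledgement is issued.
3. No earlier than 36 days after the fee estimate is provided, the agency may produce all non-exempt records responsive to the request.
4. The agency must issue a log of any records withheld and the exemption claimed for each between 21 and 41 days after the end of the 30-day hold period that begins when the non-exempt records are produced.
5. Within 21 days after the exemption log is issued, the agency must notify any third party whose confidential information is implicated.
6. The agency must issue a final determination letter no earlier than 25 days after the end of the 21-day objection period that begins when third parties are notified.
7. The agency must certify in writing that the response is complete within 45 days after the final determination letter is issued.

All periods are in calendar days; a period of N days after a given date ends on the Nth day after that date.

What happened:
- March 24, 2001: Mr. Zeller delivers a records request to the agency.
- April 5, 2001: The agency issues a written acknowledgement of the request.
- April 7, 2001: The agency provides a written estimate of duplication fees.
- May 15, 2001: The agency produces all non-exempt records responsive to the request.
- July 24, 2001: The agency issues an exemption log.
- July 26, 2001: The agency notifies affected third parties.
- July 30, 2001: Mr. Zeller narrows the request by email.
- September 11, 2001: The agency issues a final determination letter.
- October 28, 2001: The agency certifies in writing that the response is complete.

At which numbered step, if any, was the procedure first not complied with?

Step 7

Step 1: the window is 10–24 days after March 24, 2001 (when the request is received), so April 3, 2001 through April 17, 2001; April 5, 2001 falls inside that range.
Step 2: 87 days after April 5, 2001 (when the acknowledgement is issued) is July 1, 2001; done April 7, 2001 — timely.
Step 3: the earliest permitted date is 36 days after April 7, 2001 (when the fee estimate is provided), i.e. May 13, 2001; done May 15, 2001, after the minimum wait.
Step 4: the window is 21–41 days after June 14, 2001 (end of the 30-day hold period, which began when the non-exempt records are produced on May 15, 2001), so July 5, 2001 through July 25, 2001; done July 24, 2001 — within the window.
Step 5: 21 days after July 24, 2001 (when the exemption log is issued) is August 14, 2001; completed July 26, 2001, before the deadline.
Step 6: the earliest permitted date is 25 days after August 16, 2001 (end of the 21-day objection period, which began when third parties are notified on July 26, 2001), i.e. September 10, 2001; done September 11, 2001 — permitted.
Step 7: 45 days after September 11, 2001 (when the final determination letter is issued) is October 26, 2001; done October 28, 2001 — 2 days late.
No need to go further; step 7 was not satisfied.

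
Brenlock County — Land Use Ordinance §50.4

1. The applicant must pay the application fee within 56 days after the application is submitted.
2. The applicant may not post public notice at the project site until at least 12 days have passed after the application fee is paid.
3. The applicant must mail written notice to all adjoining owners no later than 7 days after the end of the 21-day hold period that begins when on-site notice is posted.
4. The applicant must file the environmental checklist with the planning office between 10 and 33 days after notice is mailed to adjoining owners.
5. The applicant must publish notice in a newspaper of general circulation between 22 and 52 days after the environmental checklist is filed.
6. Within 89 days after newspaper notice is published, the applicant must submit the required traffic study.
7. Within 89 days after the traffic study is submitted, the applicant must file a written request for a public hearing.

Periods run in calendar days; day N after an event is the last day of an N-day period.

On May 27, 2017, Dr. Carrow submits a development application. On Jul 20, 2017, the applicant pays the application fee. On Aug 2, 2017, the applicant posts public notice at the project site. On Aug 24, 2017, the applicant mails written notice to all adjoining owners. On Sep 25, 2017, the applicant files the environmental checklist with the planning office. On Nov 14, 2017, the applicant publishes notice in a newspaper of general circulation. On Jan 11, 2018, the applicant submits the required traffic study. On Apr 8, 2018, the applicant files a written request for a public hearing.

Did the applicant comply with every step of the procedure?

Yes

Step 1 — counting 56 days from May 27, 2017 (when the application is submitted) gives a deadline of Jul 22, 2017; Jul 20, 2017 is within that limit.
Step 2 — must wait 12 days from Jul 20, 2017 (when the application fee is paid), so not before Aug 1, 2017; done Aug 2, 2017, after the minimum wait.
Step 3 — counting 7 days from Aug 23, 2017 (end of the 21-day hold period, which began when on-site notice is posted on Aug 2, 2017) gives a deadline of Aug 30, 2017; completed Aug 24, 2017, before the deadline.
Step 4 — 10 and 33 days from Aug 24, 2017 (when notice is mailed to adjoining owners) are Sep 3, 2017 and Sep 26, 2017 respectively; done Sep 25, 2017 — within the window.
Step 5 — 22 and 52 days from Sep 25, 2017 (when the environmental checklist is filed) are Oct 17, 2017 and Nov 16, 2017 respectively; done Nov 14, 2017 — within the window.
Step 6 — counting 89 days from Nov 14, 2017 (when newspaper notice is published) gives a deadline of Feb 11, 2018; completed Jan 11, 2018, before the deadline.
Step 7 — counting 89 days from Jan 11, 2018 (when the traffic study is submitted) gives a deadline of Apr 10, 2018; completed Apr 8, 2018, before the deadline.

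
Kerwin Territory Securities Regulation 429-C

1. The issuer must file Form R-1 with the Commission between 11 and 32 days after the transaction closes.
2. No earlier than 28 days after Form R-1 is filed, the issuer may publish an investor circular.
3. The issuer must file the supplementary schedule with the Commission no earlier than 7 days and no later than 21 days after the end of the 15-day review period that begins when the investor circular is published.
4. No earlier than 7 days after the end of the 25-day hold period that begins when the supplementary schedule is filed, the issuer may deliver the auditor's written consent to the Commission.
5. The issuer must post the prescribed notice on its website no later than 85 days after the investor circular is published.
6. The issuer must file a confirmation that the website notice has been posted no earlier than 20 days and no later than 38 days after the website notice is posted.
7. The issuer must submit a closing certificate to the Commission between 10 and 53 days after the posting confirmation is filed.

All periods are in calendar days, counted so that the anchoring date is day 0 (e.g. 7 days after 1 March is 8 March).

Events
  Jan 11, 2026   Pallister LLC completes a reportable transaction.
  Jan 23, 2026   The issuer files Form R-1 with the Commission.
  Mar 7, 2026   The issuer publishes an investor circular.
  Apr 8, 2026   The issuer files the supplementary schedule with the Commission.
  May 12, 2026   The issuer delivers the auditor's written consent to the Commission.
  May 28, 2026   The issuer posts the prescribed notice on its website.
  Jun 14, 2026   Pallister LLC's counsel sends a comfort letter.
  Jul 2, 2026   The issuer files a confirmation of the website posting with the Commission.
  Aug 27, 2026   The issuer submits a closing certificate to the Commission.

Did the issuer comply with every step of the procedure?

No

Step 1: the window is 11–32 days after Jan 11, 2026 (when the transaction closes), so Jan 22, 2026 through Feb 12, 2026; done Jan 23, 2026 — within the window.
Step 2: the earliest permitted date is 28 days after Jan 23, 2026 (when Form R-1 is filed), i.e. Feb 20, 2026; Mar 7, 2026 is on or after that date.
Step 3: the window is 7–21 days after Mar 22, 2026 (end of the 15-day review period, which began when the investor circular is published on Mar 7, 2026), so Mar 29, 2026 through Apr 12, 2026; done Apr 8, 2026, which is between those dates.
Step 4: the earliest permitted date is 7 days after May 3, 2026 (end of the 25-day hold period, which began when the supplementary schedule is filed on Apr 8, 2026), i.e. May 10, 2026; May 12, 2026 is on or after that date.
Step 5: 85 days after Mar 7, 2026 (when the investor circular is published) is May 31, 2026; May 28, 2026 is within that limit.
Step 6: the window is 20–38 days after May 28, 2026 (when the website notice is posted), so Jun 17, 2026 through Jul 5, 2026; Jul 2, 2026 falls inside that range.
Step 7: the window is 10–53 days after Jul 2, 2026 (when the posting confirmation is filed), so Jul 12, 2026 through Aug 24, 2026; Aug 27, 2026 is 3 days past the end of the window.
That is the first point of non-compliance.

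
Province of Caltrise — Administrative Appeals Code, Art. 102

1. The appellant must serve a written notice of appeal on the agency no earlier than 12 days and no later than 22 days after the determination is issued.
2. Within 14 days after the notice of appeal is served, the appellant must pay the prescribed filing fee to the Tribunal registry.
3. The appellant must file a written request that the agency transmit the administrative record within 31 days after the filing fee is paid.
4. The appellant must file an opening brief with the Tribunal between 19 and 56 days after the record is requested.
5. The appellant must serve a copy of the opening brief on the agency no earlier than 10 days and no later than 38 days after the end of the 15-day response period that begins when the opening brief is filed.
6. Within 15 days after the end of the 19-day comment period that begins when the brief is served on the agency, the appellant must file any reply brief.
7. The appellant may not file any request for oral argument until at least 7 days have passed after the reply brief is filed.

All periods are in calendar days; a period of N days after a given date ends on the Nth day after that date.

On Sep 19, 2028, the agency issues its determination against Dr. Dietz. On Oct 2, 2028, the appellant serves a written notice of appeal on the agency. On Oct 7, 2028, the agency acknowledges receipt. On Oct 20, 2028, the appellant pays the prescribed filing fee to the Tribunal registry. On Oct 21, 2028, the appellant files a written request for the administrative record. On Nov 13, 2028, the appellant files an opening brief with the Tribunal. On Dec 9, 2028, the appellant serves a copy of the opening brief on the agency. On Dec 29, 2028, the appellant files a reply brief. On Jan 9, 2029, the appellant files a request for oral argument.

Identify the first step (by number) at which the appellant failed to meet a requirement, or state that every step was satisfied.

Step 2

Step 1: the window is 12–22 days after Sep 19, 2028 (when the determination is issued), so Oct 1, 2028 through Oct 11, 2028; done Oct 2, 2028, which is between those dates.
Step 2: 14 days after Oct 2, 2028 (when the notice of appeal is served) is Oct 16, 2028; not done until Oct 20, 2028, 4 days after the deadline.
The analysis stops there.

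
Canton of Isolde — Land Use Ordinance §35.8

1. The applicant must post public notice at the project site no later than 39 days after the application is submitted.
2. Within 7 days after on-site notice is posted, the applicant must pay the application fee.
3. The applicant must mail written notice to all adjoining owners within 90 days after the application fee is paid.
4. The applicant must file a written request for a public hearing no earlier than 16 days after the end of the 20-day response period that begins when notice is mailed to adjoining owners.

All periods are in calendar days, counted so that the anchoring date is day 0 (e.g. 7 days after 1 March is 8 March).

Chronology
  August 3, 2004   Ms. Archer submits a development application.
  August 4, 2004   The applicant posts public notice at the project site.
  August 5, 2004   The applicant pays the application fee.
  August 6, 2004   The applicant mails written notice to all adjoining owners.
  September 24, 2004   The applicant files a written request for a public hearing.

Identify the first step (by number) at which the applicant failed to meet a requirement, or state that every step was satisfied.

Step 1 — counting 39 days from August 3, 2004 (when the application is submitted) gives a deadline of September 11, 2004; done August 4, 2004 — timely.
Step 2 — counting 7 days from August 4, 2004 (when on-site notice is posted) gives a deadline of August 11, 2004; completed August 5, 2004, before the deadline.
Step 3 — counting 90 days from August 5, 2004 (when the application fee is paid) gives a deadline of November 3, 2004; August 6, 2004 is within that limit.
Step 4 — must wait 16 days from August 26, 2004 (end of the 20-day response period, which began when notice is mailed to adjoining owners on August 6, 2004), so not before September 11, 2004; done September 24, 2004, after the minimum wait.

None — every step was satisfied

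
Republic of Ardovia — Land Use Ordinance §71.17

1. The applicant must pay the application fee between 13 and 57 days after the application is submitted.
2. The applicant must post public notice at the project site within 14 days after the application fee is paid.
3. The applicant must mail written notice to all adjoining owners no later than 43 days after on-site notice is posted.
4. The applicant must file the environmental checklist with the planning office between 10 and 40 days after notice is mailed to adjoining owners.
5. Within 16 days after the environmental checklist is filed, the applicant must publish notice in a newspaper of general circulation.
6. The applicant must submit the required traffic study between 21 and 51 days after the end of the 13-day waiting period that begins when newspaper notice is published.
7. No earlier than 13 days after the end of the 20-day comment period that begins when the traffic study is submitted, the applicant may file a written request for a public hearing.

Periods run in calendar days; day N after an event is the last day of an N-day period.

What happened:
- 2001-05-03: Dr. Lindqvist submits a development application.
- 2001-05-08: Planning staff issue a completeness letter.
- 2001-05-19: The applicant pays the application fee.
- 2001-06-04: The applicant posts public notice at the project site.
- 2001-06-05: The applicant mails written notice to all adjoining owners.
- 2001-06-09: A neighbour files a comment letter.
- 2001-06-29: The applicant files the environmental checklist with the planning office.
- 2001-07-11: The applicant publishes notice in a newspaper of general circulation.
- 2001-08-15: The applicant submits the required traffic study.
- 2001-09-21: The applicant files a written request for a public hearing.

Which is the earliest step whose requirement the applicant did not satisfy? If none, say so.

Step 1 — 13 and 57 days from 2001-05-03 (when the application is submitted) are 2001-05-16 and 2001-06-29 respectively; done 2001-05-19 — within the window.
Step 2 — counting 14 days from 2001-05-19 (when the application fee is paid) gives a deadline of 2001-06-02; 2001-06-04 misses that deadline by 2 days.

Step 2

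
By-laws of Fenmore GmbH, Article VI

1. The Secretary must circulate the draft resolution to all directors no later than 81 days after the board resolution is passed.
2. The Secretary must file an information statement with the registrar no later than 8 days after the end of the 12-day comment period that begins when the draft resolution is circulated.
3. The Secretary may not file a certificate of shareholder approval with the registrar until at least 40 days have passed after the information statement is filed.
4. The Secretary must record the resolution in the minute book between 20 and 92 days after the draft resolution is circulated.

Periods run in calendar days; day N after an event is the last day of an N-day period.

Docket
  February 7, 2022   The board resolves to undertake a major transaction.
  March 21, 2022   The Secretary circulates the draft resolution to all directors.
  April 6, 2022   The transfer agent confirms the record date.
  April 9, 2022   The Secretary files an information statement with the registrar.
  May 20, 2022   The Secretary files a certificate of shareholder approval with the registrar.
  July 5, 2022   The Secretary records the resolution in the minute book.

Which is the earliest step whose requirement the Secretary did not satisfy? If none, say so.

(1) due by February 7, 2022 + 81 days = April 29, 2022; March 21, 2022 is within that limit.
(2) due by April 2, 2022 + 8 days = April 10, 2022; completed April 9, 2022, before the deadline.
(3) permitted from April 9, 2022 + 40 days = May 19, 2022 onward; done May 20, 2022 — permitted.
(4) the permitted window runs from March 21, 2022 + 20 = April 10, 2022 to March 21, 2022 + 92 = June 21, 2022; July 5, 2022 is 14 days past the end of the window.
The procedure was therefore not followed at step 4.

Step 4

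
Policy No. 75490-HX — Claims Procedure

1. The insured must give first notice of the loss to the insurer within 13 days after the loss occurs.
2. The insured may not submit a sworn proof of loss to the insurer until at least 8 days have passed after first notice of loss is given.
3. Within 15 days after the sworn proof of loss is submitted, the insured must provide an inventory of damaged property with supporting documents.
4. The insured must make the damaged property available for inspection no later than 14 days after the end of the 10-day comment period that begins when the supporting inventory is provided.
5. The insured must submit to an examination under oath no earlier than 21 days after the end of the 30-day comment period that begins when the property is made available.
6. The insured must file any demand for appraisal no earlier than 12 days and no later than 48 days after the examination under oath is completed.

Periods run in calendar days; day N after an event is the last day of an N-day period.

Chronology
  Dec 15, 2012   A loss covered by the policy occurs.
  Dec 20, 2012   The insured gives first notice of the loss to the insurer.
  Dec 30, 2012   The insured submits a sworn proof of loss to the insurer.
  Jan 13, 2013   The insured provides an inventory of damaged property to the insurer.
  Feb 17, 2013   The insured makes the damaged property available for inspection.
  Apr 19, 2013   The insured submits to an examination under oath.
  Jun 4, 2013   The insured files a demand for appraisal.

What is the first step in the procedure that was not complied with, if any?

Step 1 — counting 13 days from Dec 15, 2012 (when the loss occurs) gives a deadline of Dec 28, 2012; completed Dec 20, 2012, before the deadline.
Step 2 — must wait 8 days from Dec 20, 2012 (when first notice of loss is given), so not before Dec 28, 2012; done Dec 30, 2012 — permitted.
Step 3 — counting 15 days from Dec 30, 2012 (when the sworn proof of loss is submitted) gives a deadline of Jan 14, 2013; completed Jan 13, 2013, before the deadline.
Step 4 — counting 14 days from Jan 23, 2013 (end of the 10-day comment period, which began when the supporting inventory is provided on Jan 13, 2013) gives a deadline of Feb 6, 2013; not done until Feb 17, 2013, 11 days after the deadline.
The procedure was therefore not followed at step 4.

Step 4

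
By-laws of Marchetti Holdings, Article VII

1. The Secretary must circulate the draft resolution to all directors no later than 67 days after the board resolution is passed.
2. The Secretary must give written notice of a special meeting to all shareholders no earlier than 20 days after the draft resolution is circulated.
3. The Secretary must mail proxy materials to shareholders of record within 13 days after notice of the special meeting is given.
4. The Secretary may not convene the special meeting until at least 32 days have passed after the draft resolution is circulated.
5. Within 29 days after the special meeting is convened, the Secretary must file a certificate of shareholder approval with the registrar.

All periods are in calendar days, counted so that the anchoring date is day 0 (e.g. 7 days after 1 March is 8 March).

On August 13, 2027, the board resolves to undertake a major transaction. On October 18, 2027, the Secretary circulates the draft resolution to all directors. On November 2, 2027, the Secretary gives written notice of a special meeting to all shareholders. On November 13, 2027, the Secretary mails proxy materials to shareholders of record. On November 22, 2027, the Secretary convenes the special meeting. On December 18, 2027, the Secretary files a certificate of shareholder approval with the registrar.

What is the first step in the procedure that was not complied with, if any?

Step 2

(1) due by August 13, 2027 + 67 days = October 19, 2027; completed October 18, 2027, before the deadline.
(2) permitted from October 18, 2027 + 20 days = November 7, 2027 onward; November 2, 2027 is 5 days before the earliest permitted date.
No need to go further; step 2 was not satisfied.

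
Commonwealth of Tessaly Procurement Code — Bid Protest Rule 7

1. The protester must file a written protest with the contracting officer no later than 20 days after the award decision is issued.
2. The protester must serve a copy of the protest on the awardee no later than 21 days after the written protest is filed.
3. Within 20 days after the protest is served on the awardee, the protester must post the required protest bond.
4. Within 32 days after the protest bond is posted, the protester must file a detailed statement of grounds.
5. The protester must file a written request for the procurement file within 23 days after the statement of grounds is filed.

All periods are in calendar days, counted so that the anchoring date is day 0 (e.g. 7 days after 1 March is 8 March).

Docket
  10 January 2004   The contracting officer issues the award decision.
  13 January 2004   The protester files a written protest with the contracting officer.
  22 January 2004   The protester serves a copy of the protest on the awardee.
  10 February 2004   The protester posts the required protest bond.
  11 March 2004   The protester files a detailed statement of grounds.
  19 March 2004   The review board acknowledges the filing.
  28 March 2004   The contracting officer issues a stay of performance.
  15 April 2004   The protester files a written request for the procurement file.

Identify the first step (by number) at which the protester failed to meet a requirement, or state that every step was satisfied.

(1) due by 10 January 2004 + 20 days = 30 January 2004; done 13 January 2004 — timely.
(2) due by 13 January 2004 + 21 days = 3 February 2004; completed 22 January 2004, before the deadline.
(3) due by 22 January 2004 + 20 days = 11 February 2004; completed 10 February 2004, before the deadline.
(4) due by 10 February 2004 + 32 days = 13 March 2004; completed 11 March 2004, before the deadline.
(5) due by 11 March 2004 + 23 days = 3 April 2004; 15 April 2004 misses that deadline by 12 days.

Step 5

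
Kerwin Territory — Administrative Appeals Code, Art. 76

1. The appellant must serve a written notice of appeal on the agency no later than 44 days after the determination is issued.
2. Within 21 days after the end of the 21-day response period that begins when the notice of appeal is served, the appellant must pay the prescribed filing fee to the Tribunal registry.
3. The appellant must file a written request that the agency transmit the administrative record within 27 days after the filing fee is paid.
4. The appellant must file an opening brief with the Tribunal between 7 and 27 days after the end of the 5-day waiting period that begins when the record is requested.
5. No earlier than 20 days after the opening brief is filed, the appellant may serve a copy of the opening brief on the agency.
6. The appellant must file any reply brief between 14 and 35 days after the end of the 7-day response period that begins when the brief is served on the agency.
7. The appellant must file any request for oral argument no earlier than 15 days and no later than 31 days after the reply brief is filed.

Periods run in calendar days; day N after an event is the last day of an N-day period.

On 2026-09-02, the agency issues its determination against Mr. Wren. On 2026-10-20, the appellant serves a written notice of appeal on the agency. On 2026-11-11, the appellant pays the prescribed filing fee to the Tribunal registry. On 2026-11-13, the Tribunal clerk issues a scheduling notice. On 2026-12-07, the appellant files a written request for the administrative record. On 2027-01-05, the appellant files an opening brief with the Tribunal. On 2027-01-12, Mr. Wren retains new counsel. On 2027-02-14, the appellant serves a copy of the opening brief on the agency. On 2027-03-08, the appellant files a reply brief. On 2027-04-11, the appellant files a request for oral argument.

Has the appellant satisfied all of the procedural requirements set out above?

No

Step 1 — counting 44 days from 2026-09-02 (when the determination is issued) gives a deadline of 2026-10-16; 2026-10-20 misses that deadline by 4 days.
The procedure was therefore not followed at step 1.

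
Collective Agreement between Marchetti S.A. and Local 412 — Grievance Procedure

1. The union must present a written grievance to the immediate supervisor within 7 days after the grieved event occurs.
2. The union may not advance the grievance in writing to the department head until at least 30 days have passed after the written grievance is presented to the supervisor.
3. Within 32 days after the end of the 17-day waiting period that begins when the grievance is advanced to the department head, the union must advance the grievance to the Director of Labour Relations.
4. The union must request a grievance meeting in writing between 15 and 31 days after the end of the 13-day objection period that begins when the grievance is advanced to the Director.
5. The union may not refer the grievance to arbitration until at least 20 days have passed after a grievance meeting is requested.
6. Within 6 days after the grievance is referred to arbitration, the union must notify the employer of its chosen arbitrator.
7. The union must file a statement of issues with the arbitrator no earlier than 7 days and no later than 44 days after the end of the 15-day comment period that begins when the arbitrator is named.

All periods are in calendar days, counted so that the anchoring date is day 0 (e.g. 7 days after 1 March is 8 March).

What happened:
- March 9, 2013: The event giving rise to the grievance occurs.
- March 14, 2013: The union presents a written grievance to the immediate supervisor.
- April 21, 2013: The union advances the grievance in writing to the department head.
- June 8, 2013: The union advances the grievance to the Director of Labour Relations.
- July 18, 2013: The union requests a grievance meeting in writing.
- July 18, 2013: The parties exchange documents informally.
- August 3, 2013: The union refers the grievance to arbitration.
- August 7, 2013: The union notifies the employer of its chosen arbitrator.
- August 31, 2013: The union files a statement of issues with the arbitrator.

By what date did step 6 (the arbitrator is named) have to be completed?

August 9, 2013

Step 6 runs from August 3, 2013, when the grievance is referred to arbitration. 6 days after August 3, 2013 is August 9, 2013.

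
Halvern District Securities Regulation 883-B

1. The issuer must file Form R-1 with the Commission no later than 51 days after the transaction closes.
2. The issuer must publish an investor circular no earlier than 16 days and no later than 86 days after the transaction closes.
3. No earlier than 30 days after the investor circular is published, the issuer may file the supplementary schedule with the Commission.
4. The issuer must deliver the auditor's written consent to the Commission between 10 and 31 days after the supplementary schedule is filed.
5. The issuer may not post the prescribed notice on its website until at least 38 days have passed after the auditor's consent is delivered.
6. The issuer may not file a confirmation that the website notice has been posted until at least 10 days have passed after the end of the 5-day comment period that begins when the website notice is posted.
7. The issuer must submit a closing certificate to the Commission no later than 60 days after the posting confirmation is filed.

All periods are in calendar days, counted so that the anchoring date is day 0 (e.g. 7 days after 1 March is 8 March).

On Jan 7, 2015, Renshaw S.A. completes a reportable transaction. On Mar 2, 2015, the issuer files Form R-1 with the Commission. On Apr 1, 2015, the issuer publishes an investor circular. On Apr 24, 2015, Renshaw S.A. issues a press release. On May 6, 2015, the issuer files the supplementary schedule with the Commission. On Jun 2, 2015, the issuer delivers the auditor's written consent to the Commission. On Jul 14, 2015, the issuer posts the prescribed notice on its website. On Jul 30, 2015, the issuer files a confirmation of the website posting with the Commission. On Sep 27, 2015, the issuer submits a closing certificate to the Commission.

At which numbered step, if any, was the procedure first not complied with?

Step 1 — counting 51 days from Jan 7, 2015 (when the transaction closes) gives a deadline of Feb 27, 2015; Mar 2, 2015 misses that deadline by 3 days.
Later steps need not be reached.

Step 1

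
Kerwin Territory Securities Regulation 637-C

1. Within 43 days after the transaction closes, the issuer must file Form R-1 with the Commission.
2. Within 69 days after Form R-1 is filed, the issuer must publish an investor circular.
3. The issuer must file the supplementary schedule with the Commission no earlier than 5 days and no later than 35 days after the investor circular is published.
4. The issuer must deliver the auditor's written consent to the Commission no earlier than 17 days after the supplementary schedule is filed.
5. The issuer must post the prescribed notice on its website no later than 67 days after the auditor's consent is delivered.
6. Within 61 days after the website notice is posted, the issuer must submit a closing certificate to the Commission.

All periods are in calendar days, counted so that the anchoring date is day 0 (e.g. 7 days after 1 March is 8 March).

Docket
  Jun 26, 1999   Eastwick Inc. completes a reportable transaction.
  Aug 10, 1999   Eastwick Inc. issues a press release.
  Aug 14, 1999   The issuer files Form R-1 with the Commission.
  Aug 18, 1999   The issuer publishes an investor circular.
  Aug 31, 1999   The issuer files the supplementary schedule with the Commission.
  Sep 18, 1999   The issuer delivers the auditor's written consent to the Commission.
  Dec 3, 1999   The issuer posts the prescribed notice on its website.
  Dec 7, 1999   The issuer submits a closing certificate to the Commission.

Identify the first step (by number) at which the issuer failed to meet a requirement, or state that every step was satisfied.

Step 1

(1) due by Jun 26, 1999 + 43 days = Aug 8, 1999; Aug 14, 1999 misses that deadline by 6 days.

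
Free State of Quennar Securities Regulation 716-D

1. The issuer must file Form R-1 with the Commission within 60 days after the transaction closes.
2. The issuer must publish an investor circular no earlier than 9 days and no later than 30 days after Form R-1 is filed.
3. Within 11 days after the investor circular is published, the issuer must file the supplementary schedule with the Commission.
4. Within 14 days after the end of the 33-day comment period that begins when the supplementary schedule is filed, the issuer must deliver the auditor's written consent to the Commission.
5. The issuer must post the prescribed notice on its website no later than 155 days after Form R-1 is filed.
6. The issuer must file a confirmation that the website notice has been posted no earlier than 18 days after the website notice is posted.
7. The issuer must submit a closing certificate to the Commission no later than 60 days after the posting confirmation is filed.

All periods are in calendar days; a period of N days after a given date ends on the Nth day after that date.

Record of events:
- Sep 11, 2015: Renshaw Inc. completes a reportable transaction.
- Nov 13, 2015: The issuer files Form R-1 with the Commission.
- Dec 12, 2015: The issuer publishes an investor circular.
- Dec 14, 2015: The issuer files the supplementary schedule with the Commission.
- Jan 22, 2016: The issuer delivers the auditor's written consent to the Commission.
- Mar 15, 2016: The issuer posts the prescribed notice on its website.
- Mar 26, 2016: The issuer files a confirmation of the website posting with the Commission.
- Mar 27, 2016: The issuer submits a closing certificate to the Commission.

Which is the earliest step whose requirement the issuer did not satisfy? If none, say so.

Step 1: 60 days after Sep 11, 2015 (when the transaction closes) is Nov 10, 2015; done Nov 13, 2015 — 3 days late.
The analysis stops there.

Step 1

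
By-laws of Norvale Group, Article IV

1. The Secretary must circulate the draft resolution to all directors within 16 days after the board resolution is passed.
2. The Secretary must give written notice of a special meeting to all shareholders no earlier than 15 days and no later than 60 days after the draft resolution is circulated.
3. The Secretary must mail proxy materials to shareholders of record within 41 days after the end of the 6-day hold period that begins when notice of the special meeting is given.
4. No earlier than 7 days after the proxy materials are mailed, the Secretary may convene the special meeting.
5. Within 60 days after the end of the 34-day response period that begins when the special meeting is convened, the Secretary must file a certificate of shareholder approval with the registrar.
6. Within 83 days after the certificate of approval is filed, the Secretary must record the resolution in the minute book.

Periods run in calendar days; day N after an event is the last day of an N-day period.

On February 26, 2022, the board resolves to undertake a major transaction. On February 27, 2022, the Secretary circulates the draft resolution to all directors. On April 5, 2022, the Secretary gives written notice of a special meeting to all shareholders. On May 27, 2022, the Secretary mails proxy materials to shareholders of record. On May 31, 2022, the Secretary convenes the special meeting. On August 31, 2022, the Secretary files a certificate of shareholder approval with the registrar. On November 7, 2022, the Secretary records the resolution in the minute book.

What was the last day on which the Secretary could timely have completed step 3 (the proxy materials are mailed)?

May 22, 2022

Notice of the special meeting is given on April 5, 2022; the 6-day hold period therefore ends April 11, 2022, and step 3 runs from that date. 41 days after April 11, 2022 is May 22, 2022.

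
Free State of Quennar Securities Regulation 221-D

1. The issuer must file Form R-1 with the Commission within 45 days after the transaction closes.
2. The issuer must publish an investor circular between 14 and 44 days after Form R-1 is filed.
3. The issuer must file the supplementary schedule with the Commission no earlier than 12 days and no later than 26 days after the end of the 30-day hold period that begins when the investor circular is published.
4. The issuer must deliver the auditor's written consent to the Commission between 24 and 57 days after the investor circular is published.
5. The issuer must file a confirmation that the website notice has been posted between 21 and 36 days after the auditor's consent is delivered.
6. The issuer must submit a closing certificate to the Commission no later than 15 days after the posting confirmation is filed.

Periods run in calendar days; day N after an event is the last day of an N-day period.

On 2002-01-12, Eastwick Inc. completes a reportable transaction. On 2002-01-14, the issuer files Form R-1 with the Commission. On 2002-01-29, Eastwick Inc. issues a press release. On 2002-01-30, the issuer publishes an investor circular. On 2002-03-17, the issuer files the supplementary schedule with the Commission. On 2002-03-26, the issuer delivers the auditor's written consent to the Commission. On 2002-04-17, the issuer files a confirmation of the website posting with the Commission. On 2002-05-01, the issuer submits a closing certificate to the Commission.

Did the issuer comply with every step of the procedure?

Yes

Step 1: 45 days after 2002-01-12 (when the transaction closes) is 2002-02-26; 2002-01-14 is within that limit.
Step 2: the window is 14–44 days after 2002-01-14 (when Form R-1 is filed), so 2002-01-28 through 2002-02-27; 2002-01-30 falls inside that range.
Step 3: the window is 12–26 days after 2002-03-01 (end of the 30-day hold period, which began when the investor circular is published on 2002-01-30), so 2002-03-13 through 2002-03-27; 2002-03-17 falls inside that range.
Step 4: the window is 24–57 days after 2002-01-30 (when the investor circular is published), so 2002-02-23 through 2002-03-28; done 2002-03-26 — within the window.
Step 5: the window is 21–36 days after 2002-03-26 (when the auditor's consent is delivered), so 2002-04-16 through 2002-05-01; done 2002-04-17, which is between those dates.
Step 6: 15 days after 2002-04-17 (when the posting confirmation is filed) is 2002-05-02; completed 2002-05-01, before the deadline.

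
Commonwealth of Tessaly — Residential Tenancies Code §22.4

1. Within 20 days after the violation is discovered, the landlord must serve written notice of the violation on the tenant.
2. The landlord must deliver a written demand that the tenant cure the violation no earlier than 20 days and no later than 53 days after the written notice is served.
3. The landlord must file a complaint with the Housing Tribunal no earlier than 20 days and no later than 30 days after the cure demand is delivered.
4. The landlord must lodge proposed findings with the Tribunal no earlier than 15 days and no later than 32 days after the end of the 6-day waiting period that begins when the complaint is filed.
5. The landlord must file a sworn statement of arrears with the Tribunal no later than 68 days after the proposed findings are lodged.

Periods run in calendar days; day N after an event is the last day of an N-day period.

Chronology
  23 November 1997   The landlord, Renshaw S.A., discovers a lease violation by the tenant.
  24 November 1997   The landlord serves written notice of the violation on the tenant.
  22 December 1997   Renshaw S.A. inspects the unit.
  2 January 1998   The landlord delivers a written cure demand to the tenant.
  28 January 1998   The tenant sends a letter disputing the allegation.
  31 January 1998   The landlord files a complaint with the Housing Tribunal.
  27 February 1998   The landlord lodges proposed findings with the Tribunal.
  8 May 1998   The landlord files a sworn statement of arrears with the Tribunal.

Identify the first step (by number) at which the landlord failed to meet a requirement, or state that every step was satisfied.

Step 1 — counting 20 days from 23 November 1997 (when the violation is discovered) gives a deadline of 13 December 1997; completed 24 November 1997, before the deadline.
Step 2 — 20 and 53 days from 24 November 1997 (when the written notice is served) are 14 December 1997 and 16 January 1998 respectively; done 2 January 1998, which is between those dates.
Step 3 — 20 and 30 days from 2 January 1998 (when the cure demand is delivered) are 22 January 1998 and 1 February 1998 respectively; 31 January 1998 falls inside that range.
Step 4 — 15 and 32 days from 6 February 1998 (end of the 6-day waiting period, which began when the complaint is filed on 31 January 1998) are 21 February 1998 and 10 March 1998 respectively; done 27 February 1998, which is between those dates.
Step 5 — counting 68 days from 27 February 1998 (when the proposed findings are lodged) gives a deadline of 6 May 1998; not done until 8 May 1998, 2 days after the deadline.

Step 5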